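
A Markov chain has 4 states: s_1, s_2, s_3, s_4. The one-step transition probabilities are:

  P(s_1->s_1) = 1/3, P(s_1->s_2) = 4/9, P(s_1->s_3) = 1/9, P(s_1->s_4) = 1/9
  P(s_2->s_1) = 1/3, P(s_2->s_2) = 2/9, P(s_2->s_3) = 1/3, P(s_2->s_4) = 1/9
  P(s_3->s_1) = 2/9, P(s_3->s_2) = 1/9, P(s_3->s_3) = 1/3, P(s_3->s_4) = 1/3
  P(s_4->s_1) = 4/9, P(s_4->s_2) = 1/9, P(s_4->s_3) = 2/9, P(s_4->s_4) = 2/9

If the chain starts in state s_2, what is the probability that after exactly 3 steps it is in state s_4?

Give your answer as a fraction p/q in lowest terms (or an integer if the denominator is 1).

Answer: 137/729

Derivation:
Computing P^3 by repeated multiplication:
P^1 =
  s_1: [1/3, 4/9, 1/9, 1/9]
  s_2: [1/3, 2/9, 1/3, 1/9]
  s_3: [2/9, 1/9, 1/3, 1/3]
  s_4: [4/9, 1/9, 2/9, 2/9]
P^2 =
  s_1: [1/3, 22/81, 20/81, 4/27]
  s_2: [25/81, 20/81, 20/81, 16/81]
  s_3: [1/3, 16/81, 20/81, 2/9]
  s_4: [1/3, 22/81, 17/81, 5/27]
P^3 =
  s_1: [235/729, 184/729, 59/243, 133/729]
  s_2: [239/729, 176/729, 59/243, 137/729]
  s_3: [241/729, 178/729, 19/81, 139/729]
  s_4: [241/729, 184/729, 58/243, 130/729]

(P^3)[s_2 -> s_4] = 137/729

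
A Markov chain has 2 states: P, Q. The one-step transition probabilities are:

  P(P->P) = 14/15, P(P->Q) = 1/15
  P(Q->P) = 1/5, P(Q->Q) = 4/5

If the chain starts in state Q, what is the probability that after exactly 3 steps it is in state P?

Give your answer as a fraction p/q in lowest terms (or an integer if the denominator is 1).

Computing P^3 by repeated multiplication:
P^1 =
  P: [14/15, 1/15]
  Q: [1/5, 4/5]
P^2 =
  P: [199/225, 26/225]
  Q: [26/75, 49/75]
P^3 =
  P: [2864/3375, 511/3375]
  Q: [511/1125, 614/1125]

(P^3)[Q -> P] = 511/1125

Answer: 511/1125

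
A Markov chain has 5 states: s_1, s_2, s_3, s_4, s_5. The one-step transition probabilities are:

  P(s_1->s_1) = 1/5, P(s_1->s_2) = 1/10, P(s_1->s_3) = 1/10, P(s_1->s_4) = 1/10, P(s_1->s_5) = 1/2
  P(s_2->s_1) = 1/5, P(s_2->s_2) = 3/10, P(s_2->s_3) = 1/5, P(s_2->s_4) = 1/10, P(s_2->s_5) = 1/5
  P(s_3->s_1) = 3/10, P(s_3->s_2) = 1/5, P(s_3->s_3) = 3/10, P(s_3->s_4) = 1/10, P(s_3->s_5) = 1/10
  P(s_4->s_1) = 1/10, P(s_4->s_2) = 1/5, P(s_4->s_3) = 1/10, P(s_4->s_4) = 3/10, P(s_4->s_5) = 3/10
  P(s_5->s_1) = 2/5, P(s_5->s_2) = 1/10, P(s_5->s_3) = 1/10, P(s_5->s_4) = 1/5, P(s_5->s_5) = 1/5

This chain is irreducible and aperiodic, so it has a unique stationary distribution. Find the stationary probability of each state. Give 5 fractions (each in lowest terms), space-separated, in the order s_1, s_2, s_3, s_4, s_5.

Answer: 852/3353 547/3353 975/6706 153/958 133/479

Derivation:
The stationary distribution satisfies pi = pi * P, i.e.:
  pi_s_1 = 1/5*pi_s_1 + 1/5*pi_s_2 + 3/10*pi_s_3 + 1/10*pi_s_4 + 2/5*pi_s_5
  pi_s_2 = 1/10*pi_s_1 + 3/10*pi_s_2 + 1/5*pi_s_3 + 1/5*pi_s_4 + 1/10*pi_s_5
  pi_s_3 = 1/10*pi_s_1 + 1/5*pi_s_2 + 3/10*pi_s_3 + 1/10*pi_s_4 + 1/10*pi_s_5
  pi_s_4 = 1/10*pi_s_1 + 1/10*pi_s_2 + 1/10*pi_s_3 + 3/10*pi_s_4 + 1/5*pi_s_5
  pi_s_5 = 1/2*pi_s_1 + 1/5*pi_s_2 + 1/10*pi_s_3 + 3/10*pi_s_4 + 1/5*pi_s_5
with normalization: pi_s_1 + pi_s_2 + pi_s_3 + pi_s_4 + pi_s_5 = 1.

Using the first 4 balance equations plus normalization, the linear system A*pi = b is:
  [-4/5, 1/5, 3/10, 1/10, 2/5] . pi = 0
  [1/10, -7/10, 1/5, 1/5, 1/10] . pi = 0
  [1/10, 1/5, -7/10, 1/10, 1/10] . pi = 0
  [1/10, 1/10, 1/10, -7/10, 1/5] . pi = 0
  [1, 1, 1, 1, 1] . pi = 1

Solving yields:
  pi_s_1 = 852/3353
  pi_s_2 = 547/3353
  pi_s_3 = 975/6706
  pi_s_4 = 153/958
  pi_s_5 = 133/479

Verification (pi * P):
  852/3353*1/5 + 547/3353*1/5 + 975/6706*3/10 + 153/958*1/10 + 133/479*2/5 = 852/3353 = pi_s_1  (ok)
  852/3353*1/10 + 547/3353*3/10 + 975/6706*1/5 + 153/958*1/5 + 133/479*1/10 = 547/3353 = pi_s_2  (ok)
  852/3353*1/10 + 547/3353*1/5 + 975/6706*3/10 + 153/958*1/10 + 133/479*1/10 = 975/6706 = pi_s_3  (ok)
  852/3353*1/10 + 547/3353*1/10 + 975/6706*1/10 + 153/958*3/10 + 133/479*1/5 = 153/958 = pi_s_4  (ok)
  852/3353*1/2 + 547/3353*1/5 + 975/6706*1/10 + 153/958*3/10 + 133/479*1/5 = 133/479 = pi_s_5  (ok)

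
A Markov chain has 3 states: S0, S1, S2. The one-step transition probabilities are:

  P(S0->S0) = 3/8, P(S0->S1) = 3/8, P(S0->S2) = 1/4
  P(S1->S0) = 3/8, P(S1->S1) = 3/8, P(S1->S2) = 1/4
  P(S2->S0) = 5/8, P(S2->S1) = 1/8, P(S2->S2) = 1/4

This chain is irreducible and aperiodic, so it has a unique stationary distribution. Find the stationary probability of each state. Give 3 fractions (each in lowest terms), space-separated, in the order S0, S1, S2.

The stationary distribution satisfies pi = pi * P, i.e.:
  pi_S0 = 3/8*pi_S0 + 3/8*pi_S1 + 5/8*pi_S2
  pi_S1 = 3/8*pi_S0 + 3/8*pi_S1 + 1/8*pi_S2
  pi_S2 = 1/4*pi_S0 + 1/4*pi_S1 + 1/4*pi_S2
with normalization: pi_S0 + pi_S1 + pi_S2 = 1.

Using the first 2 balance equations plus normalization, the linear system A*pi = b is:
  [-5/8, 3/8, 5/8] . pi = 0
  [3/8, -5/8, 1/8] . pi = 0
  [1, 1, 1] . pi = 1

Solving yields:
  pi_S0 = 7/16
  pi_S1 = 5/16
  pi_S2 = 1/4

Verification (pi * P):
  7/16*3/8 + 5/16*3/8 + 1/4*5/8 = 7/16 = pi_S0  (ok)
  7/16*3/8 + 5/16*3/8 + 1/4*1/8 = 5/16 = pi_S1  (ok)
  7/16*1/4 + 5/16*1/4 + 1/4*1/4 = 1/4 = pi_S2  (ok)

Answer: 7/16 5/16 1/4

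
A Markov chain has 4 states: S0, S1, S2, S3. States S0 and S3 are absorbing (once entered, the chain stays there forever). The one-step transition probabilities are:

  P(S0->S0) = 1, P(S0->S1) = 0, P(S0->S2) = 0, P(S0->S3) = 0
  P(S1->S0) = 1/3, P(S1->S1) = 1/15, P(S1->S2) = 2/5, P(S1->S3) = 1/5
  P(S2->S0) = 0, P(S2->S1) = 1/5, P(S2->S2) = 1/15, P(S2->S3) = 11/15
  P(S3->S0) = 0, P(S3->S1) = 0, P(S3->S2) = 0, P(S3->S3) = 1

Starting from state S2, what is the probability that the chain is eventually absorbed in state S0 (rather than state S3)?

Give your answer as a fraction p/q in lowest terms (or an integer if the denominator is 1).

Answer: 15/178

Derivation:
Let a_i = P(absorbed in S0 | start in state i).
Boundary conditions: a_S0 = 1, a_S3 = 0.
For each transient state i, a_i = sum_j P(i->j) * a_j:
  a_S1 = 1/3*a_S0 + 1/15*a_S1 + 2/5*a_S2 + 1/5*a_S3
  a_S2 = 0*a_S0 + 1/5*a_S1 + 1/15*a_S2 + 11/15*a_S3

Substituting a_S0 = 1 and a_S3 = 0, rearrange to (I - Q) a = r where r[i] = P(i -> S0):
  [14/15, -2/5] . (a_S1, a_S2) = 1/3
  [-1/5, 14/15] . (a_S1, a_S2) = 0

Solving yields:
  a_S1 = 35/89
  a_S2 = 15/178

Starting state is S2, so the absorption probability is a_S2 = 15/178.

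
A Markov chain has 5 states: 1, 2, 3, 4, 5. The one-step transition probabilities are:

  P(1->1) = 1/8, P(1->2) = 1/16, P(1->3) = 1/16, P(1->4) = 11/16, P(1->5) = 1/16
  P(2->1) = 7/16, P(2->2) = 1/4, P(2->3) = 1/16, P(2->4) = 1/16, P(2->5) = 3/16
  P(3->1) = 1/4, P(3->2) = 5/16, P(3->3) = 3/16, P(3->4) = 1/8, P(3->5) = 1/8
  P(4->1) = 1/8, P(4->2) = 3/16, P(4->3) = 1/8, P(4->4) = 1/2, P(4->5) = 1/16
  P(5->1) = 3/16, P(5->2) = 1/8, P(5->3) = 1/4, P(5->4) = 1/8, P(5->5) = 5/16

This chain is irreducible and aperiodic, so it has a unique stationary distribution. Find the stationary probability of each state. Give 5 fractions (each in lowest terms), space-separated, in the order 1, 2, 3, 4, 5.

Answer: 3123/15248 8279/45744 2839/22872 16753/45744 5665/45744

Derivation:
The stationary distribution satisfies pi = pi * P, i.e.:
  pi_1 = 1/8*pi_1 + 7/16*pi_2 + 1/4*pi_3 + 1/8*pi_4 + 3/16*pi_5
  pi_2 = 1/16*pi_1 + 1/4*pi_2 + 5/16*pi_3 + 3/16*pi_4 + 1/8*pi_5
  pi_3 = 1/16*pi_1 + 1/16*pi_2 + 3/16*pi_3 + 1/8*pi_4 + 1/4*pi_5
  pi_4 = 11/16*pi_1 + 1/16*pi_2 + 1/8*pi_3 + 1/2*pi_4 + 1/8*pi_5
  pi_5 = 1/16*pi_1 + 3/16*pi_2 + 1/8*pi_3 + 1/16*pi_4 + 5/16*pi_5
with normalization: pi_1 + pi_2 + pi_3 + pi_4 + pi_5 = 1.

Using the first 4 balance equations plus normalization, the linear system A*pi = b is:
  [-7/8, 7/16, 1/4, 1/8, 3/16] . pi = 0
  [1/16, -3/4, 5/16, 3/16, 1/8] . pi = 0
  [1/16, 1/16, -13/16, 1/8, 1/4] . pi = 0
  [11/16, 1/16, 1/8, -1/2, 1/8] . pi = 0
  [1, 1, 1, 1, 1] . pi = 1

Solving yields:
  pi_1 = 3123/15248
  pi_2 = 8279/45744
  pi_3 = 2839/22872
  pi_4 = 16753/45744
  pi_5 = 5665/45744

Verification (pi * P):
  3123/15248*1/8 + 8279/45744*7/16 + 2839/22872*1/4 + 16753/45744*1/8 + 5665/45744*3/16 = 3123/15248 = pi_1  (ok)
  3123/15248*1/16 + 8279/45744*1/4 + 2839/22872*5/16 + 16753/45744*3/16 + 5665/45744*1/8 = 8279/45744 = pi_2  (ok)
  3123/15248*1/16 + 8279/45744*1/16 + 2839/22872*3/16 + 16753/45744*1/8 + 5665/45744*1/4 = 2839/22872 = pi_3  (ok)
  3123/15248*11/16 + 8279/45744*1/16 + 2839/22872*1/8 + 16753/45744*1/2 + 5665/45744*1/8 = 16753/45744 = pi_4  (ok)
  3123/15248*1/16 + 8279/45744*3/16 + 2839/22872*1/8 + 16753/45744*1/16 + 5665/45744*5/16 = 5665/45744 = pi_5  (ok)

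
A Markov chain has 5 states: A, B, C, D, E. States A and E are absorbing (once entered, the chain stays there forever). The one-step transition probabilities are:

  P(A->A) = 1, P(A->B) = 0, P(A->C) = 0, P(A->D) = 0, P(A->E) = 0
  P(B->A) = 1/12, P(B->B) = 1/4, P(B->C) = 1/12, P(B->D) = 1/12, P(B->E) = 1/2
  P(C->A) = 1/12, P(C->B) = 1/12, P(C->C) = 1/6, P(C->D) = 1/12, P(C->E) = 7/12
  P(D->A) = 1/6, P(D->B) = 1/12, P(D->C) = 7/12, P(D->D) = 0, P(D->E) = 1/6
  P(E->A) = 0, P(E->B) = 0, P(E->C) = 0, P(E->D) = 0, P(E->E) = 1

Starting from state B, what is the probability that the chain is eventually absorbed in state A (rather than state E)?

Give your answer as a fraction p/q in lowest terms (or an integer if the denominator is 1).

Let a_i = P(absorbed in A | start in state i).
Boundary conditions: a_A = 1, a_E = 0.
For each transient state i, a_i = sum_j P(i->j) * a_j:
  a_B = 1/12*a_A + 1/4*a_B + 1/12*a_C + 1/12*a_D + 1/2*a_E
  a_C = 1/12*a_A + 1/12*a_B + 1/6*a_C + 1/12*a_D + 7/12*a_E
  a_D = 1/6*a_A + 1/12*a_B + 7/12*a_C + 0*a_D + 1/6*a_E

Substituting a_A = 1 and a_E = 0, rearrange to (I - Q) a = r where r[i] = P(i -> A):
  [3/4, -1/12, -1/12] . (a_B, a_C, a_D) = 1/12
  [-1/12, 5/6, -1/12] . (a_B, a_C, a_D) = 1/12
  [-1/12, -7/12, 1] . (a_B, a_C, a_D) = 1/6

Solving yields:
  a_B = 22/141
  a_C = 20/141
  a_D = 37/141

Starting state is B, so the absorption probability is a_B = 22/141.

Answer: 22/141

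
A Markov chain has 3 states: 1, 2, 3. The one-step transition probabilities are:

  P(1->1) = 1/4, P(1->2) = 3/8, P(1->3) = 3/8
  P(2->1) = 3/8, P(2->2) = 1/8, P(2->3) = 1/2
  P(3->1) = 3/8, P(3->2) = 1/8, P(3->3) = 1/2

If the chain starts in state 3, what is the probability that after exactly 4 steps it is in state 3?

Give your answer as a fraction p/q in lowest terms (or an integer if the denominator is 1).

Answer: 1877/4096

Derivation:
Computing P^4 by repeated multiplication:
P^1 =
  1: [1/4, 3/8, 3/8]
  2: [3/8, 1/8, 1/2]
  3: [3/8, 1/8, 1/2]
P^2 =
  1: [11/32, 3/16, 15/32]
  2: [21/64, 7/32, 29/64]
  3: [21/64, 7/32, 29/64]
P^3 =
  1: [85/256, 27/128, 117/256]
  2: [171/512, 53/256, 235/512]
  3: [171/512, 53/256, 235/512]
P^4 =
  1: [683/2048, 213/1024, 939/2048]
  2: [1365/4096, 427/2048, 1877/4096]
  3: [1365/4096, 427/2048, 1877/4096]

(P^4)[3 -> 3] = 1877/4096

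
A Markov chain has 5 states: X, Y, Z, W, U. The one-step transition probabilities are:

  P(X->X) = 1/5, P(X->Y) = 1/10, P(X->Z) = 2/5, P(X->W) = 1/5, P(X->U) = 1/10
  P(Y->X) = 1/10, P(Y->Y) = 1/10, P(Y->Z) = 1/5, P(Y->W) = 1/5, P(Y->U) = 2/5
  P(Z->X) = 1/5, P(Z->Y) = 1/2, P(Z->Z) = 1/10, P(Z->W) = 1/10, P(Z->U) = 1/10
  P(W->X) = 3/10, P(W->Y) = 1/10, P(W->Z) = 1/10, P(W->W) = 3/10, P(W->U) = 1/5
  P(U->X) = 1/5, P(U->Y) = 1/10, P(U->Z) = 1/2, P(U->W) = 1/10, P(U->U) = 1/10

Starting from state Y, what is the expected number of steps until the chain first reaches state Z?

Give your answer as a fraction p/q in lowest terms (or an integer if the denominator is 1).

Let h_i = expected steps to first reach Z from state i.
Boundary: h_Z = 0.
First-step equations for the other states:
  h_X = 1 + 1/5*h_X + 1/10*h_Y + 2/5*h_Z + 1/5*h_W + 1/10*h_U
  h_Y = 1 + 1/10*h_X + 1/10*h_Y + 1/5*h_Z + 1/5*h_W + 2/5*h_U
  h_W = 1 + 3/10*h_X + 1/10*h_Y + 1/10*h_Z + 3/10*h_W + 1/5*h_U
  h_U = 1 + 1/5*h_X + 1/10*h_Y + 1/2*h_Z + 1/10*h_W + 1/10*h_U

Substituting h_Z = 0 and rearranging gives the linear system (I - Q) h = 1:
  [4/5, -1/10, -1/5, -1/10] . (h_X, h_Y, h_W, h_U) = 1
  [-1/10, 9/10, -1/5, -2/5] . (h_X, h_Y, h_W, h_U) = 1
  [-3/10, -1/10, 7/10, -1/5] . (h_X, h_Y, h_W, h_U) = 1
  [-1/5, -1/10, -1/10, 9/10] . (h_X, h_Y, h_W, h_U) = 1

Solving yields:
  h_X = 4550/1517
  h_Y = 5280/1517
  h_W = 6000/1517
  h_U = 3950/1517

Starting state is Y, so the expected hitting time is h_Y = 5280/1517.

Answer: 5280/1517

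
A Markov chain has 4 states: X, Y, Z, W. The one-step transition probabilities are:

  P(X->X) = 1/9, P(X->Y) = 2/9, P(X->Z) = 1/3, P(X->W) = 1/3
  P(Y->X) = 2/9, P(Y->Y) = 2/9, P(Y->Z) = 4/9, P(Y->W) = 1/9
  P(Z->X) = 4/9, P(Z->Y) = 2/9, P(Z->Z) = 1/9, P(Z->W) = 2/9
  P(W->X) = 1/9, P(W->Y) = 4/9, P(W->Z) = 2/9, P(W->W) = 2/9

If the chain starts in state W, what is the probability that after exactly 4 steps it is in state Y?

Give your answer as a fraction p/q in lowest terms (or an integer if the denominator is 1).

Answer: 592/2187

Derivation:
Computing P^4 by repeated multiplication:
P^1 =
  X: [1/9, 2/9, 1/3, 1/3]
  Y: [2/9, 2/9, 4/9, 1/9]
  Z: [4/9, 2/9, 1/9, 2/9]
  W: [1/9, 4/9, 2/9, 2/9]
P^2 =
  X: [20/81, 8/27, 20/81, 17/81]
  Y: [23/81, 20/81, 20/81, 2/9]
  Z: [14/81, 22/81, 25/81, 20/81]
  W: [19/81, 22/81, 25/81, 5/27]
P^3 =
  X: [55/243, 196/729, 70/243, 158/729]
  Y: [161/729, 22/81, 205/729, 55/243]
  Z: [178/729, 202/729, 65/243, 154/729]
  W: [178/729, 64/243, 200/729, 53/243]
P^4 =
  X: [1555/6561, 1774/6561, 1805/6561, 1427/6561]
  Y: [514/2187, 596/2187, 1810/6561, 1421/6561]
  Z: [1516/6561, 1766/6561, 205/729, 478/2187]
  W: [169/729, 592/2187, 1820/6561, 1444/6561]

(P^4)[W -> Y] = 592/2187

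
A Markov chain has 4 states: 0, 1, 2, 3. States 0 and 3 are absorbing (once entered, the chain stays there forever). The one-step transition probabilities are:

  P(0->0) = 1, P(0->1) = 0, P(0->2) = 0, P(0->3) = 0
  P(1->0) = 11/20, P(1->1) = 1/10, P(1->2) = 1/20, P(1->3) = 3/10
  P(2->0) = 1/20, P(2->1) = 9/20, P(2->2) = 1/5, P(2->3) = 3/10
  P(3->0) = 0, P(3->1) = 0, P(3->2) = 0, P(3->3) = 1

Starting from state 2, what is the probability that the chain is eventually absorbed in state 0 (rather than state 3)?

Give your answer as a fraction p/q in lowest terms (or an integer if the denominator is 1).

Let a_i = P(absorbed in 0 | start in state i).
Boundary conditions: a_0 = 1, a_3 = 0.
For each transient state i, a_i = sum_j P(i->j) * a_j:
  a_1 = 11/20*a_0 + 1/10*a_1 + 1/20*a_2 + 3/10*a_3
  a_2 = 1/20*a_0 + 9/20*a_1 + 1/5*a_2 + 3/10*a_3

Substituting a_0 = 1 and a_3 = 0, rearrange to (I - Q) a = r where r[i] = P(i -> 0):
  [9/10, -1/20] . (a_1, a_2) = 11/20
  [-9/20, 4/5] . (a_1, a_2) = 1/20

Solving yields:
  a_1 = 59/93
  a_2 = 13/31

Starting state is 2, so the absorption probability is a_2 = 13/31.

Answer: 13/31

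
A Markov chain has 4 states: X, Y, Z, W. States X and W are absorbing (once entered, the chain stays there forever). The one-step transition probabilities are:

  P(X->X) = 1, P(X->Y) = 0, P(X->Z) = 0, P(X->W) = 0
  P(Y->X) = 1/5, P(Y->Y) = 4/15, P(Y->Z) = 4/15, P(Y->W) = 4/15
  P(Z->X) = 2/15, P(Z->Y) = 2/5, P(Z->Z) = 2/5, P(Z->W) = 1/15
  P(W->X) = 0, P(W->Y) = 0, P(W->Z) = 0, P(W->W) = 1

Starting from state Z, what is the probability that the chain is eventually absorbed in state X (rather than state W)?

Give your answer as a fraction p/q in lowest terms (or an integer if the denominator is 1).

Answer: 8/15

Derivation:
Let a_i = P(absorbed in X | start in state i).
Boundary conditions: a_X = 1, a_W = 0.
For each transient state i, a_i = sum_j P(i->j) * a_j:
  a_Y = 1/5*a_X + 4/15*a_Y + 4/15*a_Z + 4/15*a_W
  a_Z = 2/15*a_X + 2/5*a_Y + 2/5*a_Z + 1/15*a_W

Substituting a_X = 1 and a_W = 0, rearrange to (I - Q) a = r where r[i] = P(i -> X):
  [11/15, -4/15] . (a_Y, a_Z) = 1/5
  [-2/5, 3/5] . (a_Y, a_Z) = 2/15

Solving yields:
  a_Y = 7/15
  a_Z = 8/15

Starting state is Z, so the absorption probability is a_Z = 8/15.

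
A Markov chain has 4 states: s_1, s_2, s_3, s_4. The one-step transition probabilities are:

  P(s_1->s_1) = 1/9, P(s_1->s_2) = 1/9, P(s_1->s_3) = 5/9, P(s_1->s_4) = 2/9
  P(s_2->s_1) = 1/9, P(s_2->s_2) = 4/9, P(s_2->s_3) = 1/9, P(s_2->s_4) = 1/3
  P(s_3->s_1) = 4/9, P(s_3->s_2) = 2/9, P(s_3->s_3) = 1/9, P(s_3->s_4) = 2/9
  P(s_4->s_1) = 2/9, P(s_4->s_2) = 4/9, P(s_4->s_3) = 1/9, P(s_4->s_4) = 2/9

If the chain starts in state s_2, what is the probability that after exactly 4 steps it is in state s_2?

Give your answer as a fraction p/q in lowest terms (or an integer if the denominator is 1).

Answer: 736/2187

Derivation:
Computing P^4 by repeated multiplication:
P^1 =
  s_1: [1/9, 1/9, 5/9, 2/9]
  s_2: [1/9, 4/9, 1/9, 1/3]
  s_3: [4/9, 2/9, 1/9, 2/9]
  s_4: [2/9, 4/9, 1/9, 2/9]
P^2 =
  s_1: [26/81, 23/81, 13/81, 19/81]
  s_2: [5/27, 31/81, 13/81, 22/81]
  s_3: [14/81, 22/81, 25/81, 20/81]
  s_4: [14/81, 28/81, 17/81, 22/81]
P^3 =
  s_1: [139/729, 220/729, 185/729, 185/729]
  s_2: [142/729, 253/729, 47/243, 193/729]
  s_3: [176/729, 232/729, 137/729, 184/729]
  s_4: [154/729, 248/729, 137/729, 190/729]
P^4 =
  s_1: [1469/6561, 2129/6561, 1285/6561, 1678/6561]
  s_2: [1345/6561, 736/2187, 1297/6561, 1711/6561]
  s_3: [1324/6561, 2114/6561, 1433/6561, 1690/6561]
  s_4: [1330/6561, 2180/6561, 1345/6561, 1706/6561]

(P^4)[s_2 -> s_2] = 736/2187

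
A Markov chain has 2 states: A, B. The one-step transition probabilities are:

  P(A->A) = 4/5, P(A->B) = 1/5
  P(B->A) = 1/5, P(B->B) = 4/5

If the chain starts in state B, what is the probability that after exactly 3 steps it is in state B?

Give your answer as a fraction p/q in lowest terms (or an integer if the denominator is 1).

Answer: 76/125

Derivation:
Computing P^3 by repeated multiplication:
P^1 =
  A: [4/5, 1/5]
  B: [1/5, 4/5]
P^2 =
  A: [17/25, 8/25]
  B: [8/25, 17/25]
P^3 =
  A: [76/125, 49/125]
  B: [49/125, 76/125]

(P^3)[B -> B] = 76/125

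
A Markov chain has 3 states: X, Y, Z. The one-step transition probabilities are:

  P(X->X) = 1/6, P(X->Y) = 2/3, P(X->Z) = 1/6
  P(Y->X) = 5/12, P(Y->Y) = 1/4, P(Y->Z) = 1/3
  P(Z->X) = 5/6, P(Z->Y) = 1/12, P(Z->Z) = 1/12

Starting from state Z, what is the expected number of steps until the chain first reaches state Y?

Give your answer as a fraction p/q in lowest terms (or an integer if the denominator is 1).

Let h_i = expected steps to first reach Y from state i.
Boundary: h_Y = 0.
First-step equations for the other states:
  h_X = 1 + 1/6*h_X + 2/3*h_Y + 1/6*h_Z
  h_Z = 1 + 5/6*h_X + 1/12*h_Y + 1/12*h_Z

Substituting h_Y = 0 and rearranging gives the linear system (I - Q) h = 1:
  [5/6, -1/6] . (h_X, h_Z) = 1
  [-5/6, 11/12] . (h_X, h_Z) = 1

Solving yields:
  h_X = 26/15
  h_Z = 8/3

Starting state is Z, so the expected hitting time is h_Z = 8/3.

Answer: 8/3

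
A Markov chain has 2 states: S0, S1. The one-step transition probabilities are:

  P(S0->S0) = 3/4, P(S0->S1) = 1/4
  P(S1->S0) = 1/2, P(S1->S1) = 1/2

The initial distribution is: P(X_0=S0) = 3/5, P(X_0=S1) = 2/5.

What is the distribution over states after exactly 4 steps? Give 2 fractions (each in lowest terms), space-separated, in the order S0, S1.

Answer: 853/1280 427/1280

Derivation:
Propagating the distribution step by step (d_{t+1} = d_t * P):
d_0 = (S0=3/5, S1=2/5)
  d_1[S0] = 3/5*3/4 + 2/5*1/2 = 13/20
  d_1[S1] = 3/5*1/4 + 2/5*1/2 = 7/20
d_1 = (S0=13/20, S1=7/20)
  d_2[S0] = 13/20*3/4 + 7/20*1/2 = 53/80
  d_2[S1] = 13/20*1/4 + 7/20*1/2 = 27/80
d_2 = (S0=53/80, S1=27/80)
  d_3[S0] = 53/80*3/4 + 27/80*1/2 = 213/320
  d_3[S1] = 53/80*1/4 + 27/80*1/2 = 107/320
d_3 = (S0=213/320, S1=107/320)
  d_4[S0] = 213/320*3/4 + 107/320*1/2 = 853/1280
  d_4[S1] = 213/320*1/4 + 107/320*1/2 = 427/1280
d_4 = (S0=853/1280, S1=427/1280)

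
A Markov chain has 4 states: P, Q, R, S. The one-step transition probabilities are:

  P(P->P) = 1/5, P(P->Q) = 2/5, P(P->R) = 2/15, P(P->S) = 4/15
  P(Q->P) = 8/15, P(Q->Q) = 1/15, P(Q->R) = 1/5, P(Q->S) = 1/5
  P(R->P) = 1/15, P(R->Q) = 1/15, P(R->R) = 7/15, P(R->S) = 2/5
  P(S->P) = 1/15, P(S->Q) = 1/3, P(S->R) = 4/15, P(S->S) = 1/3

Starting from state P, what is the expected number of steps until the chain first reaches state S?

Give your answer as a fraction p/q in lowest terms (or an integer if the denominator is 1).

Answer: 3075/862

Derivation:
Let h_i = expected steps to first reach S from state i.
Boundary: h_S = 0.
First-step equations for the other states:
  h_P = 1 + 1/5*h_P + 2/5*h_Q + 2/15*h_R + 4/15*h_S
  h_Q = 1 + 8/15*h_P + 1/15*h_Q + 1/5*h_R + 1/5*h_S
  h_R = 1 + 1/15*h_P + 1/15*h_Q + 7/15*h_R + 2/5*h_S

Substituting h_S = 0 and rearranging gives the linear system (I - Q) h = 1:
  [4/5, -2/5, -2/15] . (h_P, h_Q, h_R) = 1
  [-8/15, 14/15, -1/5] . (h_P, h_Q, h_R) = 1
  [-1/15, -1/15, 8/15] . (h_P, h_Q, h_R) = 1

Solving yields:
  h_P = 3075/862
  h_Q = 3195/862
  h_R = 1200/431

Starting state is P, so the expected hitting time is h_P = 3075/862.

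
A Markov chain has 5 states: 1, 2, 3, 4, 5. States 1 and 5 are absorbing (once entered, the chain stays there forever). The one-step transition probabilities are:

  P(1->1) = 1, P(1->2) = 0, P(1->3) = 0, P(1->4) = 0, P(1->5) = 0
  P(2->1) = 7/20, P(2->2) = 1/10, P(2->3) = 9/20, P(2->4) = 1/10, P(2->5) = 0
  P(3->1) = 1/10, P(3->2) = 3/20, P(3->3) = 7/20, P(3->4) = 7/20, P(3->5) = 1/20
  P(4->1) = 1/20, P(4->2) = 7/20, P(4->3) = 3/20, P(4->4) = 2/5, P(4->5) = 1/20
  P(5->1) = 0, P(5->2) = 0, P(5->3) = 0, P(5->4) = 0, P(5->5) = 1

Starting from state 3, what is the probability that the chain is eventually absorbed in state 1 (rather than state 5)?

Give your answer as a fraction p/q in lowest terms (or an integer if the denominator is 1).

Let a_i = P(absorbed in 1 | start in state i).
Boundary conditions: a_1 = 1, a_5 = 0.
For each transient state i, a_i = sum_j P(i->j) * a_j:
  a_2 = 7/20*a_1 + 1/10*a_2 + 9/20*a_3 + 1/10*a_4 + 0*a_5
  a_3 = 1/10*a_1 + 3/20*a_2 + 7/20*a_3 + 7/20*a_4 + 1/20*a_5
  a_4 = 1/20*a_1 + 7/20*a_2 + 3/20*a_3 + 2/5*a_4 + 1/20*a_5

Substituting a_1 = 1 and a_5 = 0, rearrange to (I - Q) a = r where r[i] = P(i -> 1):
  [9/10, -9/20, -1/10] . (a_2, a_3, a_4) = 7/20
  [-3/20, 13/20, -7/20] . (a_2, a_3, a_4) = 1/10
  [-7/20, -3/20, 3/5] . (a_2, a_3, a_4) = 1/20

Solving yields:
  a_2 = 1262/1465
  a_3 = 1131/1465
  a_4 = 1141/1465

Starting state is 3, so the absorption probability is a_3 = 1131/1465.

Answer: 1131/1465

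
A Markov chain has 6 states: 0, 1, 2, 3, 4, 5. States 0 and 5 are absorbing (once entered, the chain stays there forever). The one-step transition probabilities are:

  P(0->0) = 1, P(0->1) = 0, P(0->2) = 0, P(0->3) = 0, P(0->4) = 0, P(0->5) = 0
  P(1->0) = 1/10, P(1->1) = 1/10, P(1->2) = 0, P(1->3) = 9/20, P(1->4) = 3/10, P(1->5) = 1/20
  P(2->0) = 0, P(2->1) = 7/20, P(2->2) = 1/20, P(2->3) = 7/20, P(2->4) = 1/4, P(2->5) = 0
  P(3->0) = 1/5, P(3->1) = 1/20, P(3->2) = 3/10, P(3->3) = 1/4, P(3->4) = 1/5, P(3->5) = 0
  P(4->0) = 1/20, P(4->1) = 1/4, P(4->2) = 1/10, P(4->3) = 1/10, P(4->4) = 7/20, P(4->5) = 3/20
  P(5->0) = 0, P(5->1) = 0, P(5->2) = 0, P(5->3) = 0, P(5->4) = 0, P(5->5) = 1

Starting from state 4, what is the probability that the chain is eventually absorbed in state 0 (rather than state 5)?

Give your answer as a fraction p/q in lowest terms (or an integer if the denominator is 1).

Answer: 14615/27651

Derivation:
Let a_i = P(absorbed in 0 | start in state i).
Boundary conditions: a_0 = 1, a_5 = 0.
For each transient state i, a_i = sum_j P(i->j) * a_j:
  a_1 = 1/10*a_0 + 1/10*a_1 + 0*a_2 + 9/20*a_3 + 3/10*a_4 + 1/20*a_5
  a_2 = 0*a_0 + 7/20*a_1 + 1/20*a_2 + 7/20*a_3 + 1/4*a_4 + 0*a_5
  a_3 = 1/5*a_0 + 1/20*a_1 + 3/10*a_2 + 1/4*a_3 + 1/5*a_4 + 0*a_5
  a_4 = 1/20*a_0 + 1/4*a_1 + 1/10*a_2 + 1/10*a_3 + 7/20*a_4 + 3/20*a_5

Substituting a_0 = 1 and a_5 = 0, rearrange to (I - Q) a = r where r[i] = P(i -> 0):
  [9/10, 0, -9/20, -3/10] . (a_1, a_2, a_3, a_4) = 1/10
  [-7/20, 19/20, -7/20, -1/4] . (a_1, a_2, a_3, a_4) = 0
  [-1/20, -3/10, 3/4, -1/5] . (a_1, a_2, a_3, a_4) = 1/5
  [-1/4, -1/10, -1/10, 13/20] . (a_1, a_2, a_3, a_4) = 1/20

Solving yields:
  a_1 = 17674/27651
  a_2 = 17527/27651
  a_3 = 19460/27651
  a_4 = 14615/27651

Starting state is 4, so the absorption probability is a_4 = 14615/27651.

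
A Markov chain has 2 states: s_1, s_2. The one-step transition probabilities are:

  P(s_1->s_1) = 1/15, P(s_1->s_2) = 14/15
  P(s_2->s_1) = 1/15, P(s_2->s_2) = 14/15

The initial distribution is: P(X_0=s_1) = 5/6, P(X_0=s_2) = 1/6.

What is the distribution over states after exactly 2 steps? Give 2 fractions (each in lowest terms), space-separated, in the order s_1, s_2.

Answer: 1/15 14/15

Derivation:
Propagating the distribution step by step (d_{t+1} = d_t * P):
d_0 = (s_1=5/6, s_2=1/6)
  d_1[s_1] = 5/6*1/15 + 1/6*1/15 = 1/15
  d_1[s_2] = 5/6*14/15 + 1/6*14/15 = 14/15
d_1 = (s_1=1/15, s_2=14/15)
  d_2[s_1] = 1/15*1/15 + 14/15*1/15 = 1/15
  d_2[s_2] = 1/15*14/15 + 14/15*14/15 = 14/15
d_2 = (s_1=1/15, s_2=14/15)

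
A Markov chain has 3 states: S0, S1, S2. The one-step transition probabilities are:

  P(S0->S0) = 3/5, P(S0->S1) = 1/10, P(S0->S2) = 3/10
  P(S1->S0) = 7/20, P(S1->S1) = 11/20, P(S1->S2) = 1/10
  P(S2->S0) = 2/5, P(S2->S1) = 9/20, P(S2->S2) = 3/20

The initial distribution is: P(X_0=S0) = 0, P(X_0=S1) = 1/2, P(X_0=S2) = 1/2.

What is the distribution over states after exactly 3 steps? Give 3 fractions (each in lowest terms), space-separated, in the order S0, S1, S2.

Answer: 1509/3200 527/1600 637/3200

Derivation:
Propagating the distribution step by step (d_{t+1} = d_t * P):
d_0 = (S0=0, S1=1/2, S2=1/2)
  d_1[S0] = 0*3/5 + 1/2*7/20 + 1/2*2/5 = 3/8
  d_1[S1] = 0*1/10 + 1/2*11/20 + 1/2*9/20 = 1/2
  d_1[S2] = 0*3/10 + 1/2*1/10 + 1/2*3/20 = 1/8
d_1 = (S0=3/8, S1=1/2, S2=1/8)
  d_2[S0] = 3/8*3/5 + 1/2*7/20 + 1/8*2/5 = 9/20
  d_2[S1] = 3/8*1/10 + 1/2*11/20 + 1/8*9/20 = 59/160
  d_2[S2] = 3/8*3/10 + 1/2*1/10 + 1/8*3/20 = 29/160
d_2 = (S0=9/20, S1=59/160, S2=29/160)
  d_3[S0] = 9/20*3/5 + 59/160*7/20 + 29/160*2/5 = 1509/3200
  d_3[S1] = 9/20*1/10 + 59/160*11/20 + 29/160*9/20 = 527/1600
  d_3[S2] = 9/20*3/10 + 59/160*1/10 + 29/160*3/20 = 637/3200
d_3 = (S0=1509/3200, S1=527/1600, S2=637/3200)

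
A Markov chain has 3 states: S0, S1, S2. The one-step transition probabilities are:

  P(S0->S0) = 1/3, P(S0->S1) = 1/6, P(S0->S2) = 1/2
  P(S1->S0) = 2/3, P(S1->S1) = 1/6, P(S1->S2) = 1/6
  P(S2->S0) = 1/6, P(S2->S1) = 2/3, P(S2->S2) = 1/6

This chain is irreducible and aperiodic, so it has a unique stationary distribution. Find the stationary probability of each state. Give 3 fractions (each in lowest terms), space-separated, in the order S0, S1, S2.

Answer: 7/18 17/54 8/27

Derivation:
The stationary distribution satisfies pi = pi * P, i.e.:
  pi_S0 = 1/3*pi_S0 + 2/3*pi_S1 + 1/6*pi_S2
  pi_S1 = 1/6*pi_S0 + 1/6*pi_S1 + 2/3*pi_S2
  pi_S2 = 1/2*pi_S0 + 1/6*pi_S1 + 1/6*pi_S2
with normalization: pi_S0 + pi_S1 + pi_S2 = 1.

Using the first 2 balance equations plus normalization, the linear system A*pi = b is:
  [-2/3, 2/3, 1/6] . pi = 0
  [1/6, -5/6, 2/3] . pi = 0
  [1, 1, 1] . pi = 1

Solving yields:
  pi_S0 = 7/18
  pi_S1 = 17/54
  pi_S2 = 8/27

Verification (pi * P):
  7/18*1/3 + 17/54*2/3 + 8/27*1/6 = 7/18 = pi_S0  (ok)
  7/18*1/6 + 17/54*1/6 + 8/27*2/3 = 17/54 = pi_S1  (ok)
  7/18*1/2 + 17/54*1/6 + 8/27*1/6 = 8/27 = pi_S2  (ok)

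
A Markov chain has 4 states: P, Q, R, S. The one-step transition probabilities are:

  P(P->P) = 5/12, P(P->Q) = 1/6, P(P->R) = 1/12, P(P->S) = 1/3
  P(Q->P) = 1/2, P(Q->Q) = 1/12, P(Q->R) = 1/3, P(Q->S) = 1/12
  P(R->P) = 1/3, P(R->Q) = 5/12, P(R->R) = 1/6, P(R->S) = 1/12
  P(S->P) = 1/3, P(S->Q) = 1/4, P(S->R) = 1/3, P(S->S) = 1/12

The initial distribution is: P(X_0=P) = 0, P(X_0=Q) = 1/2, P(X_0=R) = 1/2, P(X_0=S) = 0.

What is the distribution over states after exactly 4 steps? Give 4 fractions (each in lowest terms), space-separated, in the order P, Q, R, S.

Answer: 8339/20736 4447/20736 51/256 1273/6912

Derivation:
Propagating the distribution step by step (d_{t+1} = d_t * P):
d_0 = (P=0, Q=1/2, R=1/2, S=0)
  d_1[P] = 0*5/12 + 1/2*1/2 + 1/2*1/3 + 0*1/3 = 5/12
  d_1[Q] = 0*1/6 + 1/2*1/12 + 1/2*5/12 + 0*1/4 = 1/4
  d_1[R] = 0*1/12 + 1/2*1/3 + 1/2*1/6 + 0*1/3 = 1/4
  d_1[S] = 0*1/3 + 1/2*1/12 + 1/2*1/12 + 0*1/12 = 1/12
d_1 = (P=5/12, Q=1/4, R=1/4, S=1/12)
  d_2[P] = 5/12*5/12 + 1/4*1/2 + 1/4*1/3 + 1/12*1/3 = 59/144
  d_2[Q] = 5/12*1/6 + 1/4*1/12 + 1/4*5/12 + 1/12*1/4 = 31/144
  d_2[R] = 5/12*1/12 + 1/4*1/3 + 1/4*1/6 + 1/12*1/3 = 3/16
  d_2[S] = 5/12*1/3 + 1/4*1/12 + 1/4*1/12 + 1/12*1/12 = 3/16
d_2 = (P=59/144, Q=31/144, R=3/16, S=3/16)
  d_3[P] = 59/144*5/12 + 31/144*1/2 + 3/16*1/3 + 3/16*1/3 = 697/1728
  d_3[Q] = 59/144*1/6 + 31/144*1/12 + 3/16*5/12 + 3/16*1/4 = 365/1728
  d_3[R] = 59/144*1/12 + 31/144*1/3 + 3/16*1/6 + 3/16*1/3 = 115/576
  d_3[S] = 59/144*1/3 + 31/144*1/12 + 3/16*1/12 + 3/16*1/12 = 107/576
d_3 = (P=697/1728, Q=365/1728, R=115/576, S=107/576)
  d_4[P] = 697/1728*5/12 + 365/1728*1/2 + 115/576*1/3 + 107/576*1/3 = 8339/20736
  d_4[Q] = 697/1728*1/6 + 365/1728*1/12 + 115/576*5/12 + 107/576*1/4 = 4447/20736
  d_4[R] = 697/1728*1/12 + 365/1728*1/3 + 115/576*1/6 + 107/576*1/3 = 51/256
  d_4[S] = 697/1728*1/3 + 365/1728*1/12 + 115/576*1/12 + 107/576*1/12 = 1273/6912
d_4 = (P=8339/20736, Q=4447/20736, R=51/256, S=1273/6912)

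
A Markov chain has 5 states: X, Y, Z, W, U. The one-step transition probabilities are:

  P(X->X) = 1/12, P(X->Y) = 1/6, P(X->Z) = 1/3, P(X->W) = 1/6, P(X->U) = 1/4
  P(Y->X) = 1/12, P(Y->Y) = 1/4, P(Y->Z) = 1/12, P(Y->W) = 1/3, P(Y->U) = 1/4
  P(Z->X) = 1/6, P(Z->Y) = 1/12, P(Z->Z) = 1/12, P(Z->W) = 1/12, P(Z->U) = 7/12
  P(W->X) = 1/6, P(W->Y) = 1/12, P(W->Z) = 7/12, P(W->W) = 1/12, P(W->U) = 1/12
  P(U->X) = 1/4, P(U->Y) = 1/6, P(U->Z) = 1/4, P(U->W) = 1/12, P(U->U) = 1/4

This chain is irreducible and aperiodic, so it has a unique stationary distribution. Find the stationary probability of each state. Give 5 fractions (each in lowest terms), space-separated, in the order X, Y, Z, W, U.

The stationary distribution satisfies pi = pi * P, i.e.:
  pi_X = 1/12*pi_X + 1/12*pi_Y + 1/6*pi_Z + 1/6*pi_W + 1/4*pi_U
  pi_Y = 1/6*pi_X + 1/4*pi_Y + 1/12*pi_Z + 1/12*pi_W + 1/6*pi_U
  pi_Z = 1/3*pi_X + 1/12*pi_Y + 1/12*pi_Z + 7/12*pi_W + 1/4*pi_U
  pi_W = 1/6*pi_X + 1/3*pi_Y + 1/12*pi_Z + 1/12*pi_W + 1/12*pi_U
  pi_U = 1/4*pi_X + 1/4*pi_Y + 7/12*pi_Z + 1/12*pi_W + 1/4*pi_U
with normalization: pi_X + pi_Y + pi_Z + pi_W + pi_U = 1.

Using the first 4 balance equations plus normalization, the linear system A*pi = b is:
  [-11/12, 1/12, 1/6, 1/6, 1/4] . pi = 0
  [1/6, -3/4, 1/12, 1/12, 1/6] . pi = 0
  [1/3, 1/12, -11/12, 7/12, 1/4] . pi = 0
  [1/6, 1/3, 1/12, -11/12, 1/12] . pi = 0
  [1, 1, 1, 1, 1] . pi = 1

Solving yields:
  pi_X = 736/4427
  pi_Y = 653/4427
  pi_Z = 2155/8854
  pi_W = 1187/8854
  pi_U = 1367/4427

Verification (pi * P):
  736/4427*1/12 + 653/4427*1/12 + 2155/8854*1/6 + 1187/8854*1/6 + 1367/4427*1/4 = 736/4427 = pi_X  (ok)
  736/4427*1/6 + 653/4427*1/4 + 2155/8854*1/12 + 1187/8854*1/12 + 1367/4427*1/6 = 653/4427 = pi_Y  (ok)
  736/4427*1/3 + 653/4427*1/12 + 2155/8854*1/12 + 1187/8854*7/12 + 1367/4427*1/4 = 2155/8854 = pi_Z  (ok)
  736/4427*1/6 + 653/4427*1/3 + 2155/8854*1/12 + 1187/8854*1/12 + 1367/4427*1/12 = 1187/8854 = pi_W  (ok)
  736/4427*1/4 + 653/4427*1/4 + 2155/8854*7/12 + 1187/8854*1/12 + 1367/4427*1/4 = 1367/4427 = pi_U  (ok)

Answer: 736/4427 653/4427 2155/8854 1187/8854 1367/4427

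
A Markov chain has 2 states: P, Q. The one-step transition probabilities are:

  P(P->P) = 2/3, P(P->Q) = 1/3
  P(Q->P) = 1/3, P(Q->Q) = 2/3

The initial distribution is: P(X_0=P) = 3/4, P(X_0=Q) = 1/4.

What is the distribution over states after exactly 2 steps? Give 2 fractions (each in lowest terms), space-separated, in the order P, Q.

Propagating the distribution step by step (d_{t+1} = d_t * P):
d_0 = (P=3/4, Q=1/4)
  d_1[P] = 3/4*2/3 + 1/4*1/3 = 7/12
  d_1[Q] = 3/4*1/3 + 1/4*2/3 = 5/12
d_1 = (P=7/12, Q=5/12)
  d_2[P] = 7/12*2/3 + 5/12*1/3 = 19/36
  d_2[Q] = 7/12*1/3 + 5/12*2/3 = 17/36
d_2 = (P=19/36, Q=17/36)

Answer: 19/36 17/36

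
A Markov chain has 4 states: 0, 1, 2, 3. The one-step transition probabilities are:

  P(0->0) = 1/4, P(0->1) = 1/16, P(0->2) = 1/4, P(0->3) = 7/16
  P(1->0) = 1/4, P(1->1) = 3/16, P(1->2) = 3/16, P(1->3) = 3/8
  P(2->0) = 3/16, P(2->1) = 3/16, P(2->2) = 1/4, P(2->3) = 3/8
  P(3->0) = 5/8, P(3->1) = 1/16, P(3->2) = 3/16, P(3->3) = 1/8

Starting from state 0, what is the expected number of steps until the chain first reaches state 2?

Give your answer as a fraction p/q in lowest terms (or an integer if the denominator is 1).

Let h_i = expected steps to first reach 2 from state i.
Boundary: h_2 = 0.
First-step equations for the other states:
  h_0 = 1 + 1/4*h_0 + 1/16*h_1 + 1/4*h_2 + 7/16*h_3
  h_1 = 1 + 1/4*h_0 + 3/16*h_1 + 3/16*h_2 + 3/8*h_3
  h_3 = 1 + 5/8*h_0 + 1/16*h_1 + 3/16*h_2 + 1/8*h_3

Substituting h_2 = 0 and rearranging gives the linear system (I - Q) h = 1:
  [3/4, -1/16, -7/16] . (h_0, h_1, h_3) = 1
  [-1/4, 13/16, -3/8] . (h_0, h_1, h_3) = 1
  [-5/8, -1/16, 7/8] . (h_0, h_1, h_3) = 1

Solving yields:
  h_0 = 2352/529
  h_1 = 2512/529
  h_3 = 2464/529

Starting state is 0, so the expected hitting time is h_0 = 2352/529.

Answer: 2352/529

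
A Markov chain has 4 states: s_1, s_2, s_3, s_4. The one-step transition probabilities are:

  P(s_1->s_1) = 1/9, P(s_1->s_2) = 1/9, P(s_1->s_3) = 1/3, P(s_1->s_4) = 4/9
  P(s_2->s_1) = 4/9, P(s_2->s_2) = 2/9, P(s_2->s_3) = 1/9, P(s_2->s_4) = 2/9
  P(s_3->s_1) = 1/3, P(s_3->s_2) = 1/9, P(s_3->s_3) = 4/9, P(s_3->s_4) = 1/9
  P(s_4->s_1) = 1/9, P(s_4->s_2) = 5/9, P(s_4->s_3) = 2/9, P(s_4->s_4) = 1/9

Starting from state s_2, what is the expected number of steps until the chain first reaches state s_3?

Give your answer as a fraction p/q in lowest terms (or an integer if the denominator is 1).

Answer: 567/113

Derivation:
Let h_i = expected steps to first reach s_3 from state i.
Boundary: h_s_3 = 0.
First-step equations for the other states:
  h_s_1 = 1 + 1/9*h_s_1 + 1/9*h_s_2 + 1/3*h_s_3 + 4/9*h_s_4
  h_s_2 = 1 + 4/9*h_s_1 + 2/9*h_s_2 + 1/9*h_s_3 + 2/9*h_s_4
  h_s_4 = 1 + 1/9*h_s_1 + 5/9*h_s_2 + 2/9*h_s_3 + 1/9*h_s_4

Substituting h_s_3 = 0 and rearranging gives the linear system (I - Q) h = 1:
  [8/9, -1/9, -4/9] . (h_s_1, h_s_2, h_s_4) = 1
  [-4/9, 7/9, -2/9] . (h_s_1, h_s_2, h_s_4) = 1
  [-1/9, -5/9, 8/9] . (h_s_1, h_s_2, h_s_4) = 1

Solving yields:
  h_s_1 = 468/113
  h_s_2 = 567/113
  h_s_4 = 540/113

Starting state is s_2, so the expected hitting time is h_s_2 = 567/113.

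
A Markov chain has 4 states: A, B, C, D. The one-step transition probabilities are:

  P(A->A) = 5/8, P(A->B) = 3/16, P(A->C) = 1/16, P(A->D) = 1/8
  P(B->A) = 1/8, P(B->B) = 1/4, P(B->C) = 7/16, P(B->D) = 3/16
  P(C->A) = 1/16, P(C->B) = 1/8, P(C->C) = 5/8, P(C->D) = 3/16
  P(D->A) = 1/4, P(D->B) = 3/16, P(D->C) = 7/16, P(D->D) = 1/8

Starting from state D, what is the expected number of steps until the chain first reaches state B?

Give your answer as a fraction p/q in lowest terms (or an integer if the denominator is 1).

Let h_i = expected steps to first reach B from state i.
Boundary: h_B = 0.
First-step equations for the other states:
  h_A = 1 + 5/8*h_A + 3/16*h_B + 1/16*h_C + 1/8*h_D
  h_C = 1 + 1/16*h_A + 1/8*h_B + 5/8*h_C + 3/16*h_D
  h_D = 1 + 1/4*h_A + 3/16*h_B + 7/16*h_C + 1/8*h_D

Substituting h_B = 0 and rearranging gives the linear system (I - Q) h = 1:
  [3/8, -1/16, -1/8] . (h_A, h_C, h_D) = 1
  [-1/16, 3/8, -3/16] . (h_A, h_C, h_D) = 1
  [-1/4, -7/16, 7/8] . (h_A, h_C, h_D) = 1

Solving yields:
  h_A = 848/145
  h_C = 976/145
  h_D = 896/145

Starting state is D, so the expected hitting time is h_D = 896/145.

Answer: 896/145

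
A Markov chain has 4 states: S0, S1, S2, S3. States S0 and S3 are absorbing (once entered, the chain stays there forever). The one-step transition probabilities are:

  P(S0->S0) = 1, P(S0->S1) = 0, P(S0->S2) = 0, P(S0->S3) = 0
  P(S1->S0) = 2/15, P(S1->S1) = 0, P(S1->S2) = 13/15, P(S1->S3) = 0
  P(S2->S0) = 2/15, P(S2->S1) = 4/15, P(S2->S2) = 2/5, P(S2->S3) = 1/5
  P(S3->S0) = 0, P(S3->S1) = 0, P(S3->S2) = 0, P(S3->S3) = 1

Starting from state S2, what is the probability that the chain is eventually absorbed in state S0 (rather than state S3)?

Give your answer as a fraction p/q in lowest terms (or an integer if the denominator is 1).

Let a_i = P(absorbed in S0 | start in state i).
Boundary conditions: a_S0 = 1, a_S3 = 0.
For each transient state i, a_i = sum_j P(i->j) * a_j:
  a_S1 = 2/15*a_S0 + 0*a_S1 + 13/15*a_S2 + 0*a_S3
  a_S2 = 2/15*a_S0 + 4/15*a_S1 + 2/5*a_S2 + 1/5*a_S3

Substituting a_S0 = 1 and a_S3 = 0, rearrange to (I - Q) a = r where r[i] = P(i -> S0):
  [1, -13/15] . (a_S1, a_S2) = 2/15
  [-4/15, 3/5] . (a_S1, a_S2) = 2/15

Solving yields:
  a_S1 = 44/83
  a_S2 = 38/83

Starting state is S2, so the absorption probability is a_S2 = 38/83.

Answer: 38/83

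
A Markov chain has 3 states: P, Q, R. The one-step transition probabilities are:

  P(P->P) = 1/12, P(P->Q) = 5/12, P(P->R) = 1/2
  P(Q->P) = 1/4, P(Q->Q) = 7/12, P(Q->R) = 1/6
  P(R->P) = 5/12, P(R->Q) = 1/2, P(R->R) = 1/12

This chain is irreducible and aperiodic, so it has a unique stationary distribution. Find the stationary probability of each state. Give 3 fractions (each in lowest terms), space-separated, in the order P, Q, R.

Answer: 43/174 91/174 20/87

Derivation:
The stationary distribution satisfies pi = pi * P, i.e.:
  pi_P = 1/12*pi_P + 1/4*pi_Q + 5/12*pi_R
  pi_Q = 5/12*pi_P + 7/12*pi_Q + 1/2*pi_R
  pi_R = 1/2*pi_P + 1/6*pi_Q + 1/12*pi_R
with normalization: pi_P + pi_Q + pi_R = 1.

Using the first 2 balance equations plus normalization, the linear system A*pi = b is:
  [-11/12, 1/4, 5/12] . pi = 0
  [5/12, -5/12, 1/2] . pi = 0
  [1, 1, 1] . pi = 1

Solving yields:
  pi_P = 43/174
  pi_Q = 91/174
  pi_R = 20/87

Verification (pi * P):
  43/174*1/12 + 91/174*1/4 + 20/87*5/12 = 43/174 = pi_P  (ok)
  43/174*5/12 + 91/174*7/12 + 20/87*1/2 = 91/174 = pi_Q  (ok)
  43/174*1/2 + 91/174*1/6 + 20/87*1/12 = 20/87 = pi_R  (ok)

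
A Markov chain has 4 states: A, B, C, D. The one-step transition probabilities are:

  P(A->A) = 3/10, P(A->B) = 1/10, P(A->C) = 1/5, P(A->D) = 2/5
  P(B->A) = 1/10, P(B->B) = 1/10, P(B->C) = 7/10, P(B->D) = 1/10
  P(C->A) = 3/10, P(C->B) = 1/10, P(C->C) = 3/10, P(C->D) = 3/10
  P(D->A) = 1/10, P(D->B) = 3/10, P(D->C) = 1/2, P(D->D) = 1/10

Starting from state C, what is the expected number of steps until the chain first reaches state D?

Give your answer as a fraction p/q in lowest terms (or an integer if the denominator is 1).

Let h_i = expected steps to first reach D from state i.
Boundary: h_D = 0.
First-step equations for the other states:
  h_A = 1 + 3/10*h_A + 1/10*h_B + 1/5*h_C + 2/5*h_D
  h_B = 1 + 1/10*h_A + 1/10*h_B + 7/10*h_C + 1/10*h_D
  h_C = 1 + 3/10*h_A + 1/10*h_B + 3/10*h_C + 3/10*h_D

Substituting h_D = 0 and rearranging gives the linear system (I - Q) h = 1:
  [7/10, -1/10, -1/5] . (h_A, h_B, h_C) = 1
  [-1/10, 9/10, -7/10] . (h_A, h_B, h_C) = 1
  [-3/10, -1/10, 7/10] . (h_A, h_B, h_C) = 1

Solving yields:
  h_A = 225/77
  h_B = 305/77
  h_C = 250/77

Starting state is C, so the expected hitting time is h_C = 250/77.

Answer: 250/77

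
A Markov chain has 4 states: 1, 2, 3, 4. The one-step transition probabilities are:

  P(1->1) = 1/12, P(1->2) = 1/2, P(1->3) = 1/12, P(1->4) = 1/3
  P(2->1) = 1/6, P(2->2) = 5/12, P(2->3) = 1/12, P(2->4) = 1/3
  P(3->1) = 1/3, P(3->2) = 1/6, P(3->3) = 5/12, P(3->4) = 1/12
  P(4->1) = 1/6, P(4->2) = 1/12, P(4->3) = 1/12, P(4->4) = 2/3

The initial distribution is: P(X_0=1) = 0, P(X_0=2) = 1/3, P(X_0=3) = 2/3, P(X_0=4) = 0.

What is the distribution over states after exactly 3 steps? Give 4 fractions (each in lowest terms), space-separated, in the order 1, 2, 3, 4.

Answer: 235/1296 61/216 47/324 169/432

Derivation:
Propagating the distribution step by step (d_{t+1} = d_t * P):
d_0 = (1=0, 2=1/3, 3=2/3, 4=0)
  d_1[1] = 0*1/12 + 1/3*1/6 + 2/3*1/3 + 0*1/6 = 5/18
  d_1[2] = 0*1/2 + 1/3*5/12 + 2/3*1/6 + 0*1/12 = 1/4
  d_1[3] = 0*1/12 + 1/3*1/12 + 2/3*5/12 + 0*1/12 = 11/36
  d_1[4] = 0*1/3 + 1/3*1/3 + 2/3*1/12 + 0*2/3 = 1/6
d_1 = (1=5/18, 2=1/4, 3=11/36, 4=1/6)
  d_2[1] = 5/18*1/12 + 1/4*1/6 + 11/36*1/3 + 1/6*1/6 = 7/36
  d_2[2] = 5/18*1/2 + 1/4*5/12 + 11/36*1/6 + 1/6*1/12 = 133/432
  d_2[3] = 5/18*1/12 + 1/4*1/12 + 11/36*5/12 + 1/6*1/12 = 5/27
  d_2[4] = 5/18*1/3 + 1/4*1/3 + 11/36*1/12 + 1/6*2/3 = 5/16
d_2 = (1=7/36, 2=133/432, 3=5/27, 4=5/16)
  d_3[1] = 7/36*1/12 + 133/432*1/6 + 5/27*1/3 + 5/16*1/6 = 235/1296
  d_3[2] = 7/36*1/2 + 133/432*5/12 + 5/27*1/6 + 5/16*1/12 = 61/216
  d_3[3] = 7/36*1/12 + 133/432*1/12 + 5/27*5/12 + 5/16*1/12 = 47/324
  d_3[4] = 7/36*1/3 + 133/432*1/3 + 5/27*1/12 + 5/16*2/3 = 169/432
d_3 = (1=235/1296, 2=61/216, 3=47/324, 4=169/432)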